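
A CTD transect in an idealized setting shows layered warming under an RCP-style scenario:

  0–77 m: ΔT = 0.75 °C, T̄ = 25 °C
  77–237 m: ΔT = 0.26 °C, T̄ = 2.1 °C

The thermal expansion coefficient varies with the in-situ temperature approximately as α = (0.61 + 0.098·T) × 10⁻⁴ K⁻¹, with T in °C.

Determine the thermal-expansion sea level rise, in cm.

Layer 1: α = (0.61 + 0.098×25)×10⁻⁴ = 3.06×10⁻⁴ K⁻¹
Layer 2: α = (0.61 + 0.098×2.1)×10⁻⁴ = 0.8158×10⁻⁴ K⁻¹
Layer 1: 77 × 0.75 × 3.06×10⁻⁴ = 0.0176715 m
0.8158×10⁻⁴ × 160 × 0.26 = 0.003393728 m
Δh = 0.0176715 + 0.003393728 = 0.021065228 m

2.1 cm of thermosteric rise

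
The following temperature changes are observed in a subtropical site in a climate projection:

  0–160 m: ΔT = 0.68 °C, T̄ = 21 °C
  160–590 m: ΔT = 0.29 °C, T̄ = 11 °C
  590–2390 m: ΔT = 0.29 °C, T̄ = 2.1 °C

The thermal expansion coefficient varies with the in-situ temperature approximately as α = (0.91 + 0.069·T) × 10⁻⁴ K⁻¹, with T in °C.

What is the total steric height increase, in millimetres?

100 mm

Layer 1: α = (0.91 + 0.069×21)×10⁻⁴ = 2.359×10⁻⁴ K⁻¹
Layer 2: α = (0.91 + 0.069×11)×10⁻⁴ = 1.669×10⁻⁴ K⁻¹
Layer 3: α = (0.91 + 0.069×2.1)×10⁻⁴ = 1.0549×10⁻⁴ K⁻¹
0–160 m: 160 × 0.68 × 2.359×10⁻⁴ = 0.02566592 m
Layer 2: 1.669×10⁻⁴ × 430 × 0.29 = 0.02081243 m
0.29 × 1800 × 1.0549×10⁻⁴ = 0.05506578 m
Δh = 0.02566592 + 0.02081243 + 0.05506578 = 0.10154413 m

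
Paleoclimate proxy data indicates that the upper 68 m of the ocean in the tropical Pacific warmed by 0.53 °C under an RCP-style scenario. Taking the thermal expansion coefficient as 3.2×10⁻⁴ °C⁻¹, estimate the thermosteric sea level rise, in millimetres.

Δh = αΔT·H = 3.2×10⁻⁴ × 0.53 × 68 = 0.0115328 m

11.5 mm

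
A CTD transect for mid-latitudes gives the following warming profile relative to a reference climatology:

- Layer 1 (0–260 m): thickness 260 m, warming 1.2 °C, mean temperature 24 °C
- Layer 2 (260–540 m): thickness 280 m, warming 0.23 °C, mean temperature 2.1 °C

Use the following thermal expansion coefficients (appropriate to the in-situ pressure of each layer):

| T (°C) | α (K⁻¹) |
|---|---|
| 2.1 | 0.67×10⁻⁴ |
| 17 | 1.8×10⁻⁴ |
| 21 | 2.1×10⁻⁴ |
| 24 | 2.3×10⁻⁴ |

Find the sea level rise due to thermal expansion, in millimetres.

Layer 1 at 24 °C → α = 2.3×10⁻⁴ K⁻¹
Layer 2 at 2.1 °C → α = 0.67×10⁻⁴ K⁻¹
1.2 × 2.3×10⁻⁴ × 260 = 0.07176 m
280 × 0.67×10⁻⁴ × 0.23 = 0.0043148 m
Δh = 0.07176 + 0.0043148 = 0.0760748 m ≈ 76.1 mm

76.1 mm of thermosteric rise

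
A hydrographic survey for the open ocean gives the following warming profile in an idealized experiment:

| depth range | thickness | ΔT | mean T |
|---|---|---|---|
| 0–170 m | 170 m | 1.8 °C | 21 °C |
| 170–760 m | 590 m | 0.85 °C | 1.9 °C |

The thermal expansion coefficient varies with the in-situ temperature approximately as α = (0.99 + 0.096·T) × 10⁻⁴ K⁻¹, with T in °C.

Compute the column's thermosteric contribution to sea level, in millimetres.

Layer 1: α = (0.99 + 0.096×21)×10⁻⁴ = 3.006×10⁻⁴ K⁻¹
Layer 2: α = (0.99 + 0.096×1.9)×10⁻⁴ = 1.1724×10⁻⁴ K⁻¹
3.006×10⁻⁴ × 170 × 1.8 = 0.0919836 m
170–760 m: 590 × 1.1724×10⁻⁴ × 0.85 = 0.05879586 m
Δh = 0.0919836 + 0.05879586 = 0.15077946 m ≈ 151 mm

Δh ≈ 151 mm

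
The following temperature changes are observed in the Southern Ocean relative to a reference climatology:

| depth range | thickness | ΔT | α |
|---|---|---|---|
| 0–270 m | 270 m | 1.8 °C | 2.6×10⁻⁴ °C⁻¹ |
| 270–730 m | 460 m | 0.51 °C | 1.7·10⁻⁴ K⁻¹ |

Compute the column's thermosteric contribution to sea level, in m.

Δh = 0.166 m

Layer 1: 1.8 × 270 × 2.6×10⁻⁴ = 0.12636 m
Layer 2: 0.51 × 460 × 1.7×10⁻⁴ = 0.039882 m
Δh = 0.12636 + 0.039882 = 0.166242 m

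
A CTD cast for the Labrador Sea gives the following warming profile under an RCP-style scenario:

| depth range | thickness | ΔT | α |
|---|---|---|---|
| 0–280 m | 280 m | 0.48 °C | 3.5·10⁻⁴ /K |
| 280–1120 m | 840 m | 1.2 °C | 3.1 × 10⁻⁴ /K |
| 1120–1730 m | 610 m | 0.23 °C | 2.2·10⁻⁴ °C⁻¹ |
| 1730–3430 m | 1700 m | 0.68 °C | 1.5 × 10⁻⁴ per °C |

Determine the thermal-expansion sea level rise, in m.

0.564 m of thermosteric rise

0–280 m: 0.48 × 280 × 3.5×10⁻⁴ = 0.04704 m
Layer 2: 3.1×10⁻⁴ × 1.2 × 840 = 0.31248 m
1120–1730 m: 610 × 0.23 × 2.2×10⁻⁴ = 0.030866 m
1700 × 1.5×10⁻⁴ × 0.68 = 0.17340 m
Δh = 0.04704 + 0.31248 + 0.030866 + 0.17340 = 0.563786 m ≈ 0.564 m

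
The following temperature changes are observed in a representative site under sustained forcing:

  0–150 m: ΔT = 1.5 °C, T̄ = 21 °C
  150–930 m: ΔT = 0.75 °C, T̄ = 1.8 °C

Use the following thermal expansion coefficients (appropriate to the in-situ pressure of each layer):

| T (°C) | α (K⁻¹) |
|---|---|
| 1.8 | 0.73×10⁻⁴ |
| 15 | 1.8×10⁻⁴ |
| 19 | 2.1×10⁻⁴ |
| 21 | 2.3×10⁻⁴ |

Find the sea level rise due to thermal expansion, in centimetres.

Δh ≈ 9.45 cm

Layer 1 at 21 °C → α = 2.3×10⁻⁴ K⁻¹
Layer 2 at 1.8 °C → α = 0.73×10⁻⁴ K⁻¹
2.3×10⁻⁴ × 1.5 × 150 = 0.05175 m
150–930 m: 0.73×10⁻⁴ × 780 × 0.75 = 0.042705 m
Δh = 0.05175 + 0.042705 = 0.094455 m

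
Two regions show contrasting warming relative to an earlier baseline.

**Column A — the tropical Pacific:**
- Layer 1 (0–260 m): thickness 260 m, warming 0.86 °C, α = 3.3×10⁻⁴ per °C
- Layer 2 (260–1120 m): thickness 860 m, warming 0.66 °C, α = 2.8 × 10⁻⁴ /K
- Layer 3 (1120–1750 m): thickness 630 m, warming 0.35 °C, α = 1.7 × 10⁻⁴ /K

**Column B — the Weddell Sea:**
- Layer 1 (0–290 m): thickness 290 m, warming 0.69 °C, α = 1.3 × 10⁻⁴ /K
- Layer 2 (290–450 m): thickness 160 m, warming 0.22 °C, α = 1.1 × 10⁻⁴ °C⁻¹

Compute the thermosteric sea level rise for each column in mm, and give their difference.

Δh_A ≈ 270 mm, Δh_B ≈ 30 mm; difference ≈ 240 mm

A 0–260 m: 0.86 × 3.3×10⁻⁴ × 260 = 0.073788 m
A 260–1120 m: 0.66 × 2.8×10⁻⁴ × 860 = 0.158928 m
A 630 × 1.7×10⁻⁴ × 0.35 = 0.037485 m
A total: 0.270201 m
B 0–290 m: 0.69 × 290 × 1.3×10⁻⁴ = 0.026013 m
B 290–450 m: 0.22 × 160 × 1.1×10⁻⁴ = 0.003872 m
B total: 0.029885 m
Difference: 0.270201 − 0.029885 = 0.240316 m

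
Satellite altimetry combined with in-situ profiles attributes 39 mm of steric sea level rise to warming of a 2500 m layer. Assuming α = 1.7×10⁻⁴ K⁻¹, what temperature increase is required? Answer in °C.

ΔT = Δh/(αH) = 0.039 / (1.7×10⁻⁴ × 2500) ≈ 0.09176 °C

about 0.0918 °C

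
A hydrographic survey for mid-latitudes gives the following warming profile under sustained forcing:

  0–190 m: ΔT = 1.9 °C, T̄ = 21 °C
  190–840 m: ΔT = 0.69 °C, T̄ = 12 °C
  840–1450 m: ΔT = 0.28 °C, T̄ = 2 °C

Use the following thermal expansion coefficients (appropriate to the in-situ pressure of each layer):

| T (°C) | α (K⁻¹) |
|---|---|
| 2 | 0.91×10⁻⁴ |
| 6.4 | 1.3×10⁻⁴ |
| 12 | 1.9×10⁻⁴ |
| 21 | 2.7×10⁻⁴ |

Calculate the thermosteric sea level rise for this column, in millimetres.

200 mm

Layer 1 at 21 °C → α = 2.7×10⁻⁴ K⁻¹
Layer 2 at 12 °C → α = 1.9×10⁻⁴ K⁻¹
Layer 3 at 2 °C → α = 0.91×10⁻⁴ K⁻¹
0–190 m: 1.9 × 190 × 2.7×10⁻⁴ = 0.09747 m
0.69 × 1.9×10⁻⁴ × 650 = 0.085215 m
0.91×10⁻⁴ × 610 × 0.28 = 0.0155428 m
Δh = 0.09747 + 0.085215 + 0.0155428 = 0.1982278 m ≈ 200 mm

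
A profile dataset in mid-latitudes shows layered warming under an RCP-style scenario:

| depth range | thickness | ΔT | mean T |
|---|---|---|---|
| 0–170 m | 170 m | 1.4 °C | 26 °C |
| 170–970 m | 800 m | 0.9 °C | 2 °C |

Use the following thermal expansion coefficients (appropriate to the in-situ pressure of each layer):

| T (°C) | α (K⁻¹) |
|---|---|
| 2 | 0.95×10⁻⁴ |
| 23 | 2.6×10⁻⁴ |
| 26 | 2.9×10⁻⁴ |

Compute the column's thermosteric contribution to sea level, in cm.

Layer 1 at 26 °C → α = 2.9×10⁻⁴ K⁻¹
Layer 2 at 2 °C → α = 0.95×10⁻⁴ K⁻¹
1.4 × 170 × 2.9×10⁻⁴ = 0.06902 m
Layer 2: 0.9 × 0.95×10⁻⁴ × 800 = 0.06840 m
Δh = 0.06902 + 0.06840 = 0.13742 m ≈ 13.7 cm

13.7 cm of thermosteric rise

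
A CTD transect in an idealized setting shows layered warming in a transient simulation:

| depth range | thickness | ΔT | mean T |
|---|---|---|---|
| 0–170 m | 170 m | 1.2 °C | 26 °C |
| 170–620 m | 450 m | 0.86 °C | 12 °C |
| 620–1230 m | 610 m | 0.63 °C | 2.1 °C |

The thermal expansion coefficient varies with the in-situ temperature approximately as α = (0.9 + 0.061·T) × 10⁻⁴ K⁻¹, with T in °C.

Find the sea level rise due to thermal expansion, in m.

Δh = 0.153 m

Layer 1: α = (0.9 + 0.061×26)×10⁻⁴ = 2.486×10⁻⁴ K⁻¹
Layer 2: α = (0.9 + 0.061×12)×10⁻⁴ = 1.632×10⁻⁴ K⁻¹
Layer 3: α = (0.9 + 0.061×2.1)×10⁻⁴ = 1.0281×10⁻⁴ K⁻¹
0–170 m: 170 × 1.2 × 2.486×10⁻⁴ = 0.0507144 m
170–620 m: 0.86 × 450 × 1.632×10⁻⁴ = 0.0631584 m
1.0281×10⁻⁴ × 610 × 0.63 = 0.039509883 m
Δh = 0.0507144 + 0.0631584 + 0.039509883 = 0.153382683 m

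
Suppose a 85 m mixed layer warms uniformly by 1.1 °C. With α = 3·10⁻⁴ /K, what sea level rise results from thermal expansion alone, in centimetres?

Δh = αΔT·H = 3×10⁻⁴ × 1.1 × 85 = 0.02805 m

about 2.8 cm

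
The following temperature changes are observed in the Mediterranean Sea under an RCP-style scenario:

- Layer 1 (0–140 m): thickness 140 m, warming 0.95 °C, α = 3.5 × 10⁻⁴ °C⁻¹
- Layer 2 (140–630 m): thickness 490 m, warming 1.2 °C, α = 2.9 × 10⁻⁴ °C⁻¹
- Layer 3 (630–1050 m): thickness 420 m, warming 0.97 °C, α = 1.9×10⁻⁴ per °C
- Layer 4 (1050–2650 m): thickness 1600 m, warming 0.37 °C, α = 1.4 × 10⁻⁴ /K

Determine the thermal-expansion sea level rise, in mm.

Δh = 377 mm

Layer 1: 140 × 0.95 × 3.5×10⁻⁴ = 0.04655 m
2.9×10⁻⁴ × 490 × 1.2 = 0.17052 m
Layer 3: 420 × 1.9×10⁻⁴ × 0.97 = 0.077406 m
1050–2650 m: 0.37 × 1600 × 1.4×10⁻⁴ = 0.08288 m
Δh = 0.04655 + 0.17052 + 0.077406 + 0.08288 = 0.377356 m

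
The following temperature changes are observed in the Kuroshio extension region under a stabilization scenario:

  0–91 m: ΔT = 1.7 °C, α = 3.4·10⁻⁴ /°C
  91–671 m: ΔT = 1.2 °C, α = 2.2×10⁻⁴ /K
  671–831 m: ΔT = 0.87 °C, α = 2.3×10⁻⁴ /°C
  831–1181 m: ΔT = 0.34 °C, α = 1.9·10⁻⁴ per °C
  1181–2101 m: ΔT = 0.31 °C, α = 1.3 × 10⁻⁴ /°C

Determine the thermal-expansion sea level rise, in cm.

29.7 cm of thermosteric rise

Layer 1: 91 × 3.4×10⁻⁴ × 1.7 = 0.052598 m
1.2 × 2.2×10⁻⁴ × 580 = 0.15312 m
Layer 3: 2.3×10⁻⁴ × 160 × 0.87 = 0.032016 m
Layer 4: 350 × 1.9×10⁻⁴ × 0.34 = 0.02261 m
Layer 5: 0.31 × 1.3×10⁻⁴ × 920 = 0.037076 m
Δh = 0.052598 + 0.15312 + 0.032016 + 0.02261 + 0.037076 = 0.29742 m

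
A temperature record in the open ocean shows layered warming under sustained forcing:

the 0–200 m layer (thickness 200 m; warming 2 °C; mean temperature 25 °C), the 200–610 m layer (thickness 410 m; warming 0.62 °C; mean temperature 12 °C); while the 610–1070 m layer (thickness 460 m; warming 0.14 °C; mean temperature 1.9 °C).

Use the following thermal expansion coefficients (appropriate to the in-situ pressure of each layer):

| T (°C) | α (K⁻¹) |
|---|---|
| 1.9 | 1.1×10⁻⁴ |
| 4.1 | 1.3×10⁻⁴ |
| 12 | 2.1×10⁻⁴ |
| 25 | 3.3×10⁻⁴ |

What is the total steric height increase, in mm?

Layer 1 at 25 °C → α = 3.3×10⁻⁴ K⁻¹
Layer 2 at 12 °C → α = 2.1×10⁻⁴ K⁻¹
Layer 3 at 1.9 °C → α = 1.1×10⁻⁴ K⁻¹
3.3×10⁻⁴ × 2 × 200 = 0.13200 m
200–610 m: 410 × 0.62 × 2.1×10⁻⁴ = 0.053382 m
610–1070 m: 460 × 1.1×10⁻⁴ × 0.14 = 0.007084 m
Δh = 0.13200 + 0.053382 + 0.007084 = 0.192466 m

192 mm of thermosteric rise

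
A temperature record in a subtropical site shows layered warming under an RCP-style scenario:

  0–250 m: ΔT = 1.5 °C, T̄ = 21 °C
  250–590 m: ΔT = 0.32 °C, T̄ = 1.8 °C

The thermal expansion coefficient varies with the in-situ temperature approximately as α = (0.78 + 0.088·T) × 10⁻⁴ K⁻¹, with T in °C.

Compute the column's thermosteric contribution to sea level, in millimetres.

Layer 1: α = (0.78 + 0.088×21)×10⁻⁴ = 2.628×10⁻⁴ K⁻¹
Layer 2: α = (0.78 + 0.088×1.8)×10⁻⁴ = 0.9384×10⁻⁴ K⁻¹
Layer 1: 2.628×10⁻⁴ × 1.5 × 250 = 0.09855 m
0.9384×10⁻⁴ × 0.32 × 340 = 0.010209792 m
Δh = 0.09855 + 0.010209792 = 0.108759792 m

about 109 mm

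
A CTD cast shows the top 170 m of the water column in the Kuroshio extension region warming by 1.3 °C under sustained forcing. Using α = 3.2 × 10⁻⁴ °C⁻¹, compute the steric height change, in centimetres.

Δh = αΔT·H = 3.2×10⁻⁴ × 1.3 × 170 = 0.07072 m

7.07 cm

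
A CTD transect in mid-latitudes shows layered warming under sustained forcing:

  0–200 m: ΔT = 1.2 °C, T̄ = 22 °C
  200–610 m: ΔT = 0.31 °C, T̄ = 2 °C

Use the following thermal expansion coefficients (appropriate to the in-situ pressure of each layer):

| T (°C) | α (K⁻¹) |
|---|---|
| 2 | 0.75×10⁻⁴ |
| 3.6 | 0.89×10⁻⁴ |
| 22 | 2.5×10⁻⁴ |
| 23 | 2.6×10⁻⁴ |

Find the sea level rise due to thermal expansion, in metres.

Layer 1 at 22 °C → α = 2.5×10⁻⁴ K⁻¹
Layer 2 at 2 °C → α = 0.75×10⁻⁴ K⁻¹
0–200 m: 2.5×10⁻⁴ × 1.2 × 200 = 0.06000 m
Layer 2: 410 × 0.75×10⁻⁴ × 0.31 = 0.0095325 m
Δh = 0.06000 + 0.0095325 = 0.0695325 m

0.0695 m of thermosteric rise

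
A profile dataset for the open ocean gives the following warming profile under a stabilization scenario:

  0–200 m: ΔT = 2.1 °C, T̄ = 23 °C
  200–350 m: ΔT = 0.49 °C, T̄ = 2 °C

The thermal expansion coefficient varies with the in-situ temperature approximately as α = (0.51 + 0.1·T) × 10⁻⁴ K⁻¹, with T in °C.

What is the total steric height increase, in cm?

about 12 cm

Layer 1: α = (0.51 + 0.1×23)×10⁻⁴ = 2.81×10⁻⁴ K⁻¹
Layer 2: α = (0.51 + 0.1×2)×10⁻⁴ = 0.71×10⁻⁴ K⁻¹
2.1 × 2.81×10⁻⁴ × 200 = 0.11802 m
150 × 0.49 × 0.71×10⁻⁴ = 0.0052185 m
Δh = 0.11802 + 0.0052185 = 0.1232385 m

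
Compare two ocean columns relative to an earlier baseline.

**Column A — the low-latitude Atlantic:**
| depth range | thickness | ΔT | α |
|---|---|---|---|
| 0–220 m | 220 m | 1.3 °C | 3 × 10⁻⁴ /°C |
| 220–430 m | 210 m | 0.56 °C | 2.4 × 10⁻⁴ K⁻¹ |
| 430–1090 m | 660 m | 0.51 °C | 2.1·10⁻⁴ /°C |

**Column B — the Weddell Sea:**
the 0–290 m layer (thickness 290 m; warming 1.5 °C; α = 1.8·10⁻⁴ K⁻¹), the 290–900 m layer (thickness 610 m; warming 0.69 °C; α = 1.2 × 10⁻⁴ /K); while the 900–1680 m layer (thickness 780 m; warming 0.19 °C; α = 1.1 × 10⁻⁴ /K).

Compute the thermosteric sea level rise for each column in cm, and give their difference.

Δh_A ≈ 18.5 cm, Δh_B ≈ 14.5 cm; difference ≈ 3.96 cm

A 0–220 m: 220 × 1.3 × 3×10⁻⁴ = 0.08580 m
A 2.4×10⁻⁴ × 210 × 0.56 = 0.028224 m
A Layer 3: 660 × 0.51 × 2.1×10⁻⁴ = 0.070686 m
A total: 0.18471 m
B 1.8×10⁻⁴ × 1.5 × 290 = 0.07830 m
B 1.2×10⁻⁴ × 610 × 0.69 = 0.050508 m
B 900–1680 m: 780 × 1.1×10⁻⁴ × 0.19 = 0.016302 m
B total: 0.14511 m
Difference: 0.18471 − 0.14511 = 0.03960 m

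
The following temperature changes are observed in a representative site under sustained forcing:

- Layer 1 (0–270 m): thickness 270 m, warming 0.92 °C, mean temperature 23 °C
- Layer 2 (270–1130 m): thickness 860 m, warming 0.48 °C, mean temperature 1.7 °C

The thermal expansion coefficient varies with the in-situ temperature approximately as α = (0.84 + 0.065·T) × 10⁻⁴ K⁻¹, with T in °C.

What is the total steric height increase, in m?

Δh ≈ 0.0972 m

Layer 1: α = (0.84 + 0.065×23)×10⁻⁴ = 2.335×10⁻⁴ K⁻¹
Layer 2: α = (0.84 + 0.065×1.7)×10⁻⁴ = 0.9505×10⁻⁴ K⁻¹
0–270 m: 270 × 2.335×10⁻⁴ × 0.92 = 0.0580014 m
270–1130 m: 0.48 × 0.9505×10⁻⁴ × 860 = 0.03923664 m
Δh = 0.0580014 + 0.03923664 = 0.09723804 m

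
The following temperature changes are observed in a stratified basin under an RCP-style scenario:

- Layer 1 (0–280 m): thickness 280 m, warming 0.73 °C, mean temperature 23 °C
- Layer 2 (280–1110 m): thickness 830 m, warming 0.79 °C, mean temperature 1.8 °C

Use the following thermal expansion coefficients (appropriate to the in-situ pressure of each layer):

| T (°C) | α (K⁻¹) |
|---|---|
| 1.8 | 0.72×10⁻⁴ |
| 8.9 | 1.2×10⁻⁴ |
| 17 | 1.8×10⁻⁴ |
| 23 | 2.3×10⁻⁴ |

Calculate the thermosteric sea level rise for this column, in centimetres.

9.4 cm

Layer 1 at 23 °C → α = 2.3×10⁻⁴ K⁻¹
Layer 2 at 1.8 °C → α = 0.72×10⁻⁴ K⁻¹
0–280 m: 2.3×10⁻⁴ × 0.73 × 280 = 0.047012 m
830 × 0.72×10⁻⁴ × 0.79 = 0.0472104 m
Δh = 0.047012 + 0.0472104 = 0.0942224 m ≈ 9.4 cm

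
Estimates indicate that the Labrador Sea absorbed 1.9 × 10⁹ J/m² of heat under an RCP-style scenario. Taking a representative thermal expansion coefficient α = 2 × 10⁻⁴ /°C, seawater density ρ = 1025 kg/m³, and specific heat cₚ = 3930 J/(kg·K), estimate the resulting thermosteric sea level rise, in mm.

Δh = αQ/(ρcₚ) = 2×10⁻⁴ × 1.9×10⁹ / (1025 × 3930) ≈ 0.094334 m

94.3 mm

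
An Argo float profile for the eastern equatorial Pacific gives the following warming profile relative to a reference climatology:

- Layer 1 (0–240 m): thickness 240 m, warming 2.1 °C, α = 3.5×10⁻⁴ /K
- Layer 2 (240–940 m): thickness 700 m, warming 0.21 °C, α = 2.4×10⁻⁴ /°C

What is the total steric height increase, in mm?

Δh ≈ 212 mm

Layer 1: 2.1 × 240 × 3.5×10⁻⁴ = 0.17640 m
Layer 2: 0.21 × 700 × 2.4×10⁻⁴ = 0.03528 m
Δh = 0.17640 + 0.03528 = 0.21168 m ≈ 212 mm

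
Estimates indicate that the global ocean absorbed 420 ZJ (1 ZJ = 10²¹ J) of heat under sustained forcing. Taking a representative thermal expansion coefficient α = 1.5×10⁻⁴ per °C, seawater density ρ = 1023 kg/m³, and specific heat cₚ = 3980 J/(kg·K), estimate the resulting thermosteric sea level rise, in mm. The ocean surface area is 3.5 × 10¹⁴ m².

Δh ≈ 44.2 mm

Per unit area: Q = 420×10²¹ / (3.5×10¹⁴) = 1.2×10⁹ J/m²
Δh = αQ/(ρcₚ) = 1.5×10⁻⁴ × 1.2×10⁹ / (1023 × 3980) ≈ 0.044209 m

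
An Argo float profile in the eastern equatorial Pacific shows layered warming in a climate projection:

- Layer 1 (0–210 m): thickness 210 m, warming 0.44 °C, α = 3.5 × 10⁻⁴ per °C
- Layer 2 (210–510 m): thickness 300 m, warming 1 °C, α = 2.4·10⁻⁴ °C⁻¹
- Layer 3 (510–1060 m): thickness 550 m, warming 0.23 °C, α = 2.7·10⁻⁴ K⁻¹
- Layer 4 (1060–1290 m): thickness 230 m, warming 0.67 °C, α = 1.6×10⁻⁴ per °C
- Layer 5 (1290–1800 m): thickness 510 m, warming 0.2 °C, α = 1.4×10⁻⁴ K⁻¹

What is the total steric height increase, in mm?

0–210 m: 0.44 × 210 × 3.5×10⁻⁴ = 0.03234 m
Layer 2: 300 × 1 × 2.4×10⁻⁴ = 0.07200 m
510–1060 m: 2.7×10⁻⁴ × 550 × 0.23 = 0.034155 m
0.67 × 230 × 1.6×10⁻⁴ = 0.024656 m
Layer 5: 510 × 1.4×10⁻⁴ × 0.2 = 0.01428 m
Δh = 0.03234 + 0.07200 + 0.034155 + 0.024656 + 0.01428 = 0.177431 m ≈ 177 mm

177 mm of thermosteric rise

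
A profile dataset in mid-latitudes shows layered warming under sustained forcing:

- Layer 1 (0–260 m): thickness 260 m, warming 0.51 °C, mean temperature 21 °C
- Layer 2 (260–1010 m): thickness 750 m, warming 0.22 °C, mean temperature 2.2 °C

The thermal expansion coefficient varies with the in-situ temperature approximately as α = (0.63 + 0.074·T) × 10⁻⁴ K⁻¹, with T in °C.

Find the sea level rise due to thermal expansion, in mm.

42.0 mm

Layer 1: α = (0.63 + 0.074×21)×10⁻⁴ = 2.184×10⁻⁴ K⁻¹
Layer 2: α = (0.63 + 0.074×2.2)×10⁻⁴ = 0.7928×10⁻⁴ K⁻¹
0.51 × 260 × 2.184×10⁻⁴ = 0.02895984 m
0.22 × 0.7928×10⁻⁴ × 750 = 0.0130812 m
Δh = 0.02895984 + 0.0130812 = 0.04204104 m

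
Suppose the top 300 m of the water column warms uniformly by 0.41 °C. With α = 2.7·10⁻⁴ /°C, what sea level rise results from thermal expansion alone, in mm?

Δh = αΔT·H = 2.7×10⁻⁴ × 0.41 × 300 = 0.03321 m

Δh ≈ 33.2 mm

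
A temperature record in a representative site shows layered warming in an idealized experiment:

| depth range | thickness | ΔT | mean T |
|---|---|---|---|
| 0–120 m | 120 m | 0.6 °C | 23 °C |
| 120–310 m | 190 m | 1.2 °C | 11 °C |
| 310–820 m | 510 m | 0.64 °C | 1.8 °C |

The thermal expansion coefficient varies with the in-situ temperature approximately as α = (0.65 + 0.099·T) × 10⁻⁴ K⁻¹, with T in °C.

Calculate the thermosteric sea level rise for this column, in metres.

0.088 m of thermosteric rise

Layer 1: α = (0.65 + 0.099×23)×10⁻⁴ = 2.927×10⁻⁴ K⁻¹
Layer 2: α = (0.65 + 0.099×11)×10⁻⁴ = 1.739×10⁻⁴ K⁻¹
Layer 3: α = (0.65 + 0.099×1.8)×10⁻⁴ = 0.8282×10⁻⁴ K⁻¹
0.6 × 2.927×10⁻⁴ × 120 = 0.0210744 m
1.2 × 1.739×10⁻⁴ × 190 = 0.0396492 m
310–820 m: 510 × 0.64 × 0.8282×10⁻⁴ = 0.027032448 m
Δh = 0.0210744 + 0.0396492 + 0.027032448 = 0.087756048 m ≈ 0.088 m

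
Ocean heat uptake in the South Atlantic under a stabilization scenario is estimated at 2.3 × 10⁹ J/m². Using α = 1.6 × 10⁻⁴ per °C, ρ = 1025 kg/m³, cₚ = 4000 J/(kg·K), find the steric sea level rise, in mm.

Δh = αQ/(ρcₚ) = 1.6×10⁻⁴ × 2.3×10⁹ / (1025 × 4000) ≈ 0.089756 m

90 mm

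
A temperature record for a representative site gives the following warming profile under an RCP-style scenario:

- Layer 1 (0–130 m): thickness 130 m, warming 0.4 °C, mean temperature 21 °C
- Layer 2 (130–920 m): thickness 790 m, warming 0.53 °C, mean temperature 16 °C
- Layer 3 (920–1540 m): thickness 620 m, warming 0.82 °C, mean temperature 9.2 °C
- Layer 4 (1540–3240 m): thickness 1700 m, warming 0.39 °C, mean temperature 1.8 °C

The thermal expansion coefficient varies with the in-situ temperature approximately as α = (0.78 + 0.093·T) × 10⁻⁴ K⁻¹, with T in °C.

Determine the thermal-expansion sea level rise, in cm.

Δh ≈ 25.5 cm

Layer 1: α = (0.78 + 0.093×21)×10⁻⁴ = 2.733×10⁻⁴ K⁻¹
Layer 2: α = (0.78 + 0.093×16)×10⁻⁴ = 2.268×10⁻⁴ K⁻¹
Layer 3: α = (0.78 + 0.093×9.2)×10⁻⁴ = 1.6356×10⁻⁴ K⁻¹
Layer 4: α = (0.78 + 0.093×1.8)×10⁻⁴ = 0.9474×10⁻⁴ K⁻¹
Layer 1: 2.733×10⁻⁴ × 130 × 0.4 = 0.0142116 m
Layer 2: 790 × 2.268×10⁻⁴ × 0.53 = 0.09496116 m
Layer 3: 0.82 × 620 × 1.6356×10⁻⁴ = 0.083153904 m
Layer 4: 0.39 × 0.9474×10⁻⁴ × 1700 = 0.06281262 m
Δh = 0.0142116 + 0.09496116 + 0.083153904 + 0.06281262 = 0.255139284 m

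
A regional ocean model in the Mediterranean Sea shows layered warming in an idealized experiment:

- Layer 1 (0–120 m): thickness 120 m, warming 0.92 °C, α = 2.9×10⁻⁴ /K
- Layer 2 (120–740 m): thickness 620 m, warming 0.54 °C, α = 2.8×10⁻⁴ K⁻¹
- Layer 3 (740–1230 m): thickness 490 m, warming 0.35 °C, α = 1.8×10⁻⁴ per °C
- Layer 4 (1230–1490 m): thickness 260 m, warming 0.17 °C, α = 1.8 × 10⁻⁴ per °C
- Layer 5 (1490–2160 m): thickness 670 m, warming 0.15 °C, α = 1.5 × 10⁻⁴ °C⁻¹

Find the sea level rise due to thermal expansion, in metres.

Layer 1: 2.9×10⁻⁴ × 0.92 × 120 = 0.032016 m
120–740 m: 620 × 0.54 × 2.8×10⁻⁴ = 0.093744 m
740–1230 m: 490 × 0.35 × 1.8×10⁻⁴ = 0.03087 m
Layer 4: 260 × 1.8×10⁻⁴ × 0.17 = 0.007956 m
1490–2160 m: 670 × 1.5×10⁻⁴ × 0.15 = 0.015075 m
Δh = 0.032016 + 0.093744 + 0.03087 + 0.007956 + 0.015075 = 0.179661 m ≈ 0.18 m

Δh ≈ 0.18 m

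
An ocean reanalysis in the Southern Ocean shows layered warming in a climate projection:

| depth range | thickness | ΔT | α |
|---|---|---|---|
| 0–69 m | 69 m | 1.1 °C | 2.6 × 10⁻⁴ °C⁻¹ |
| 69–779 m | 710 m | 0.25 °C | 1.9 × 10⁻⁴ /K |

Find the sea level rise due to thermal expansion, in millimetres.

2.6×10⁻⁴ × 1.1 × 69 = 0.019734 m
1.9×10⁻⁴ × 710 × 0.25 = 0.033725 m
Δh = 0.019734 + 0.033725 = 0.053459 m

53.5 mm of thermosteric rise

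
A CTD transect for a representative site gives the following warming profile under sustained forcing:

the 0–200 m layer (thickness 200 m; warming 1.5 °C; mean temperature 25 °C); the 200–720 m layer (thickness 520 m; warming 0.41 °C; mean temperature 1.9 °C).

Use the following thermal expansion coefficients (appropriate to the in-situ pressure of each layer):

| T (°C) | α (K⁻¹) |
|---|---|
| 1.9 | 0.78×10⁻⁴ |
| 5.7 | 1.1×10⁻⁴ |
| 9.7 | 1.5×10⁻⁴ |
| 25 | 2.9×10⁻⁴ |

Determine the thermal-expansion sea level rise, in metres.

Layer 1 at 25 °C → α = 2.9×10⁻⁴ K⁻¹
Layer 2 at 1.9 °C → α = 0.78×10⁻⁴ K⁻¹
Layer 1: 2.9×10⁻⁴ × 1.5 × 200 = 0.08700 m
200–720 m: 520 × 0.78×10⁻⁴ × 0.41 = 0.0166296 m
Δh = 0.08700 + 0.0166296 = 0.1036296 m

about 0.104 m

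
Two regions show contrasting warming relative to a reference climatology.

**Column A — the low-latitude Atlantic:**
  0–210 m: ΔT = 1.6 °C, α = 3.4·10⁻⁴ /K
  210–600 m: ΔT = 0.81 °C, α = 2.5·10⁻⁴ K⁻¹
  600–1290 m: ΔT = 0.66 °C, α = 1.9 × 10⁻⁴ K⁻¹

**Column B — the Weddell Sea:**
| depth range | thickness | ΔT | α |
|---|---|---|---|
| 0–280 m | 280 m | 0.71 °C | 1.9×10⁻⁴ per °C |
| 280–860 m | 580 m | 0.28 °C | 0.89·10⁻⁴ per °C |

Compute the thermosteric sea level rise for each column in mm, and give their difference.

A: 280 mm; B: 52 mm; difference 230 mm

A 0–210 m: 210 × 3.4×10⁻⁴ × 1.6 = 0.11424 m
A 2.5×10⁻⁴ × 390 × 0.81 = 0.078975 m
A 690 × 0.66 × 1.9×10⁻⁴ = 0.086526 m
A total: 0.279741 m
B 0–280 m: 0.71 × 1.9×10⁻⁴ × 280 = 0.037772 m
B 280–860 m: 580 × 0.28 × 0.89×10⁻⁴ = 0.0144536 m
B total: 0.0522256 m
Difference: 0.279741 − 0.0522256 = 0.2275154 m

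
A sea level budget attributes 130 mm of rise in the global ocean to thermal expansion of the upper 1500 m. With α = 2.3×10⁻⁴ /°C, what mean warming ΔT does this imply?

about 0.38 °C

ΔT = Δh/(αH) = 0.13 / (2.3×10⁻⁴ × 1500) ≈ 0.3768 °C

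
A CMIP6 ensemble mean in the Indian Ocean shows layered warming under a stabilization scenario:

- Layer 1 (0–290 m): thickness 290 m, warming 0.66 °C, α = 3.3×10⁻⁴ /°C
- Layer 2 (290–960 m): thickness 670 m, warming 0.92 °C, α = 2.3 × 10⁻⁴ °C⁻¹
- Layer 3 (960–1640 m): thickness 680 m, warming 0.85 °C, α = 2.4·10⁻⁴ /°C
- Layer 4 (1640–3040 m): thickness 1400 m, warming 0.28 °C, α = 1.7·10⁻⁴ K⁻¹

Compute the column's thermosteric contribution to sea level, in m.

Layer 1: 0.66 × 290 × 3.3×10⁻⁴ = 0.063162 m
2.3×10⁻⁴ × 0.92 × 670 = 0.141772 m
680 × 0.85 × 2.4×10⁻⁴ = 0.13872 m
Layer 4: 1400 × 1.7×10⁻⁴ × 0.28 = 0.06664 m
Δh = 0.063162 + 0.141772 + 0.13872 + 0.06664 = 0.410294 m

Δh ≈ 0.410 m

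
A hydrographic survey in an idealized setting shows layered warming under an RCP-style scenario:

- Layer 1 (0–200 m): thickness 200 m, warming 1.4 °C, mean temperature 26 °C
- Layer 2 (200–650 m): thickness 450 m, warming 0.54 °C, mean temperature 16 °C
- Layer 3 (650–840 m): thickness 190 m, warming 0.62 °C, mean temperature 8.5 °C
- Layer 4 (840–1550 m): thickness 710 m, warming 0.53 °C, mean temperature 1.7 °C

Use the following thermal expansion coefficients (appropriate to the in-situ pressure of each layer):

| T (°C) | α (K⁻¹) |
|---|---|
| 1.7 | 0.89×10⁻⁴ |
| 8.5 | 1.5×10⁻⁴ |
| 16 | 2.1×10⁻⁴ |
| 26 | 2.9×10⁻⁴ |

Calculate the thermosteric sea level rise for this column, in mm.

Layer 1 at 26 °C → α = 2.9×10⁻⁴ K⁻¹
Layer 2 at 16 °C → α = 2.1×10⁻⁴ K⁻¹
Layer 3 at 8.5 °C → α = 1.5×10⁻⁴ K⁻¹
Layer 4 at 1.7 °C → α = 0.89×10⁻⁴ K⁻¹
2.9×10⁻⁴ × 1.4 × 200 = 0.08120 m
450 × 2.1×10⁻⁴ × 0.54 = 0.05103 m
650–840 m: 0.62 × 1.5×10⁻⁴ × 190 = 0.01767 m
710 × 0.53 × 0.89×10⁻⁴ = 0.0334907 m
Δh = 0.08120 + 0.05103 + 0.01767 + 0.0334907 = 0.1833907 m

about 180 mm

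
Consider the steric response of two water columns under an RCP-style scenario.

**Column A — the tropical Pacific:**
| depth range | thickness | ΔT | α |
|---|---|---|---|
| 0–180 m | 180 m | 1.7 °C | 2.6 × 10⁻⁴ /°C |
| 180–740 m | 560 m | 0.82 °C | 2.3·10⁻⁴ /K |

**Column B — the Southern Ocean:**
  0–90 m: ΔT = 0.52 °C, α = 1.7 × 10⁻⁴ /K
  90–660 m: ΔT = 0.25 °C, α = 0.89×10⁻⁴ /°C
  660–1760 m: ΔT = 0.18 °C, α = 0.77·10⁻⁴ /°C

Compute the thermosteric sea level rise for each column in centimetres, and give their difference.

A: 19 cm; B: 3.6 cm; difference 15 cm

A 1.7 × 2.6×10⁻⁴ × 180 = 0.07956 m
A Layer 2: 560 × 2.3×10⁻⁴ × 0.82 = 0.105616 m
A total: 0.185176 m
B 0.52 × 1.7×10⁻⁴ × 90 = 0.007956 m
B 90–660 m: 0.25 × 570 × 0.89×10⁻⁴ = 0.0126825 m
B 1100 × 0.77×10⁻⁴ × 0.18 = 0.015246 m
B total: 0.0358845 m
Difference: 0.185176 − 0.0358845 = 0.1492915 m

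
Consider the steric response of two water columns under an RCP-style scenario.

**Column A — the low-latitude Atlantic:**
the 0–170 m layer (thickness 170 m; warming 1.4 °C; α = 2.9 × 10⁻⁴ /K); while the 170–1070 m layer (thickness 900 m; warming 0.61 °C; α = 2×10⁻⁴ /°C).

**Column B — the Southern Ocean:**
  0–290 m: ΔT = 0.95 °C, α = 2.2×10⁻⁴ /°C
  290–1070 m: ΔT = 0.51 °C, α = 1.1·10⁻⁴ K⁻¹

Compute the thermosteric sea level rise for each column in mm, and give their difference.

A Layer 1: 2.9×10⁻⁴ × 1.4 × 170 = 0.06902 m
A 170–1070 m: 900 × 2×10⁻⁴ × 0.61 = 0.10980 m
A total: 0.17882 m
B 0.95 × 290 × 2.2×10⁻⁴ = 0.06061 m
B Layer 2: 0.51 × 780 × 1.1×10⁻⁴ = 0.043758 m
B total: 0.104368 m
Difference: 0.17882 − 0.104368 = 0.074452 m

Δh_A ≈ 180 mm, Δh_B ≈ 100 mm; difference ≈ 74 mm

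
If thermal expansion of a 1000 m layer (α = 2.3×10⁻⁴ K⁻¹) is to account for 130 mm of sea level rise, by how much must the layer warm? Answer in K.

ΔT ≈ 0.565 K

ΔT = Δh/(αH) = 0.13 / (2.3×10⁻⁴ × 1000) ≈ 0.5652 K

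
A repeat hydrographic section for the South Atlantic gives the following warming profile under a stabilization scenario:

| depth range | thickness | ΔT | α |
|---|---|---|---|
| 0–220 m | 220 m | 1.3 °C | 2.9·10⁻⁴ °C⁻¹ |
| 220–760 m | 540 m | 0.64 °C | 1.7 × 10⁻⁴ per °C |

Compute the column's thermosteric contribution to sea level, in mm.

Layer 1: 2.9×10⁻⁴ × 220 × 1.3 = 0.08294 m
220–760 m: 0.64 × 1.7×10⁻⁴ × 540 = 0.058752 m
Δh = 0.08294 + 0.058752 = 0.141692 m

140 mm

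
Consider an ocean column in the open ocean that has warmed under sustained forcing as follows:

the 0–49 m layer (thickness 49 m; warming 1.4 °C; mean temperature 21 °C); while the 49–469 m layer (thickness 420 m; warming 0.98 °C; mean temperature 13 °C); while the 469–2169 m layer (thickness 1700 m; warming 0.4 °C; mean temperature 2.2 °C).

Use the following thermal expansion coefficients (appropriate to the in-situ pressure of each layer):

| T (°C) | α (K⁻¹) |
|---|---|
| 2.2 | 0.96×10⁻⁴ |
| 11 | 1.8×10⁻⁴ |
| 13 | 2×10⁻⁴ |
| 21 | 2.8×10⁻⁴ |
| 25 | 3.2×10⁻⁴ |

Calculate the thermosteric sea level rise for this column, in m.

Layer 1 at 21 °C → α = 2.8×10⁻⁴ K⁻¹
Layer 2 at 13 °C → α = 2×10⁻⁴ K⁻¹
Layer 3 at 2.2 °C → α = 0.96×10⁻⁴ K⁻¹
Layer 1: 49 × 1.4 × 2.8×10⁻⁴ = 0.019208 m
Layer 2: 0.98 × 420 × 2×10⁻⁴ = 0.08232 m
0.4 × 1700 × 0.96×10⁻⁴ = 0.06528 m
Δh = 0.019208 + 0.08232 + 0.06528 = 0.166808 m

0.167 m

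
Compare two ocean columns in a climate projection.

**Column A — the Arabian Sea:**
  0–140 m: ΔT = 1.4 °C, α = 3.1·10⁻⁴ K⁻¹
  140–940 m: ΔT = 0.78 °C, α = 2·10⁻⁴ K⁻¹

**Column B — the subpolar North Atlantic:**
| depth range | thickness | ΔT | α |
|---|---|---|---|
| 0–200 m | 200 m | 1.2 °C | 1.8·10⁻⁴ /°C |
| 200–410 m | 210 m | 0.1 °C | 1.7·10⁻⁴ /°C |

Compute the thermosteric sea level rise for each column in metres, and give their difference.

A 0–140 m: 140 × 1.4 × 3.1×10⁻⁴ = 0.06076 m
A 140–940 m: 800 × 2×10⁻⁴ × 0.78 = 0.12480 m
A total: 0.18556 m
B 200 × 1.2 × 1.8×10⁻⁴ = 0.04320 m
B 210 × 0.1 × 1.7×10⁻⁴ = 0.00357 m
B total: 0.04677 m
Difference: 0.18556 − 0.04677 = 0.13879 m

Δh_A ≈ 0.19 m, Δh_B ≈ 0.047 m; difference ≈ 0.14 m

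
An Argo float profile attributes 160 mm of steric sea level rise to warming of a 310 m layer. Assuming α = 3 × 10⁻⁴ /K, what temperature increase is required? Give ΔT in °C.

ΔT = Δh/(αH) = 0.16 / (3×10⁻⁴ × 310) ≈ 1.720 °C

ΔT ≈ 1.72 °C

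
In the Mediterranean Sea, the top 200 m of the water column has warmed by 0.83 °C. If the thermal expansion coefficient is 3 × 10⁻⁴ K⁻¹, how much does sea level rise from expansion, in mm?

Δh = 49.8 mm

Δh = αΔT·H = 3×10⁻⁴ × 0.83 × 200 = 0.04980 m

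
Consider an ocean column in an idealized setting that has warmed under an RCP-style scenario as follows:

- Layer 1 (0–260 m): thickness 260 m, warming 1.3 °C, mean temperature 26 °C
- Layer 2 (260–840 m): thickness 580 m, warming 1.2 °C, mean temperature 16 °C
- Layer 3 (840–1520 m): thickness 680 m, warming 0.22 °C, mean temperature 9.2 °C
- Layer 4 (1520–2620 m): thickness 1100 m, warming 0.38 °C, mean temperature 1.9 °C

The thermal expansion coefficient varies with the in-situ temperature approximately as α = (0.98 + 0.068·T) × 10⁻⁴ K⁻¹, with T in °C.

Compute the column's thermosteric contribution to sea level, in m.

Δh = 0.307 m

Layer 1: α = (0.98 + 0.068×26)×10⁻⁴ = 2.748×10⁻⁴ K⁻¹
Layer 2: α = (0.98 + 0.068×16)×10⁻⁴ = 2.068×10⁻⁴ K⁻¹
Layer 3: α = (0.98 + 0.068×9.2)×10⁻⁴ = 1.6056×10⁻⁴ K⁻¹
Layer 4: α = (0.98 + 0.068×1.9)×10⁻⁴ = 1.1092×10⁻⁴ K⁻¹
0–260 m: 2.748×10⁻⁴ × 260 × 1.3 = 0.0928824 m
260–840 m: 580 × 2.068×10⁻⁴ × 1.2 = 0.1439328 m
Layer 3: 0.22 × 680 × 1.6056×10⁻⁴ = 0.024019776 m
1.1092×10⁻⁴ × 0.38 × 1100 = 0.04636456 m
Δh = 0.0928824 + 0.1439328 + 0.024019776 + 0.04636456 = 0.307199536 m ≈ 0.307 m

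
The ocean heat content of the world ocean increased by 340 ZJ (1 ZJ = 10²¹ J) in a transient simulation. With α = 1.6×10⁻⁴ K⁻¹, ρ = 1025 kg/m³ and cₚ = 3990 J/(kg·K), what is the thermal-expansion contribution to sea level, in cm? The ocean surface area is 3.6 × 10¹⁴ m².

3.7 cm

Per unit area: Q = 340×10²¹ / (3.6×10¹⁴) ≈ 9.444×10⁸ J/m²
Δh = αQ/(ρcₚ) = 1.6×10⁻⁴ × 9.444×10⁸ / (1025 × 3990) ≈ 0.036947 m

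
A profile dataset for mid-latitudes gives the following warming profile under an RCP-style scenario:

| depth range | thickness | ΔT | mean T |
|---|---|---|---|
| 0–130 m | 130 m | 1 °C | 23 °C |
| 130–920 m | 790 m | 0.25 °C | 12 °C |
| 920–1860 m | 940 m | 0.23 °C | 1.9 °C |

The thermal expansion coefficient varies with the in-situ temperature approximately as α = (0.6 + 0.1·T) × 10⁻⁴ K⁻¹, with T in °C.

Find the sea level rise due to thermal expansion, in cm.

9.0 cm of thermosteric rise

Layer 1: α = (0.6 + 0.1×23)×10⁻⁴ = 2.9×10⁻⁴ K⁻¹
Layer 2: α = (0.6 + 0.1×12)×10⁻⁴ = 1.8×10⁻⁴ K⁻¹
Layer 3: α = (0.6 + 0.1×1.9)×10⁻⁴ = 0.79×10⁻⁴ K⁻¹
2.9×10⁻⁴ × 130 × 1 = 0.03770 m
Layer 2: 790 × 0.25 × 1.8×10⁻⁴ = 0.03555 m
Layer 3: 940 × 0.79×10⁻⁴ × 0.23 = 0.0170798 m
Δh = 0.03770 + 0.03555 + 0.0170798 = 0.0903298 m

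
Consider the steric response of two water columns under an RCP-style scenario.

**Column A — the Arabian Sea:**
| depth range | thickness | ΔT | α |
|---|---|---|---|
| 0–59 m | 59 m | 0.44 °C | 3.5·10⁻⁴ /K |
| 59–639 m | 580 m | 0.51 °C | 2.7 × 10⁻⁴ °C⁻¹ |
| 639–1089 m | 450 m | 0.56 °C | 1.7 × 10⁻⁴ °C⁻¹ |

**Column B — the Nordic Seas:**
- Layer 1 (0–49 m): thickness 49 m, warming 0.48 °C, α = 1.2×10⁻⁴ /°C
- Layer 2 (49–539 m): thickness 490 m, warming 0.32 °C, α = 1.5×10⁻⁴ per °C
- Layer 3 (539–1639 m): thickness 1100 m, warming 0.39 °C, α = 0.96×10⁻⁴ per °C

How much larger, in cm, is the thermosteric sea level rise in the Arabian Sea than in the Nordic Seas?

A Layer 1: 3.5×10⁻⁴ × 59 × 0.44 = 0.009086 m
A Layer 2: 0.51 × 580 × 2.7×10⁻⁴ = 0.079866 m
A Layer 3: 0.56 × 1.7×10⁻⁴ × 450 = 0.04284 m
A total: 0.131792 m
B 1.2×10⁻⁴ × 49 × 0.48 = 0.0028224 m
B Layer 2: 490 × 0.32 × 1.5×10⁻⁴ = 0.02352 m
B Layer 3: 0.39 × 1100 × 0.96×10⁻⁴ = 0.041184 m
B total: 0.0675264 m
Difference: 0.131792 − 0.0675264 = 0.0642656 m

6.4 cm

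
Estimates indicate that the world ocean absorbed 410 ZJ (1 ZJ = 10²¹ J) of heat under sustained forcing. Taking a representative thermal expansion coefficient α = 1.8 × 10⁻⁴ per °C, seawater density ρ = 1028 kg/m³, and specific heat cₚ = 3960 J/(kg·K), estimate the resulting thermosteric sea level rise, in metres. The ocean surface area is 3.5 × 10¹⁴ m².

Per unit area: Q = 410×10²¹ / (3.5×10¹⁴) ≈ 1.171×10⁹ J/m²
Δh = αQ/(ρcₚ) = 1.8×10⁻⁴ × 1.171×10⁹ / (1028 × 3960) ≈ 0.051778 m

Δh ≈ 0.0518 m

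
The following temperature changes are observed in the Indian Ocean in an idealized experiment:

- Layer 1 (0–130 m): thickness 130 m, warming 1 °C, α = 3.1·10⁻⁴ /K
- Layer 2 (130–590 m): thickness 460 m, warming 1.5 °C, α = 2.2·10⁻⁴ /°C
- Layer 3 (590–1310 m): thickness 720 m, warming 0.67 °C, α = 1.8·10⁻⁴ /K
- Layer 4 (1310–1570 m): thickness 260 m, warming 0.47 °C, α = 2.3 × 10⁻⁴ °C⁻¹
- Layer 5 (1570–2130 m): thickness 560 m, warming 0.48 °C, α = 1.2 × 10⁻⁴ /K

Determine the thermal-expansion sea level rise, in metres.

about 0.339 m

3.1×10⁻⁴ × 1 × 130 = 0.04030 m
1.5 × 460 × 2.2×10⁻⁴ = 0.15180 m
Layer 3: 720 × 0.67 × 1.8×10⁻⁴ = 0.086832 m
1310–1570 m: 260 × 0.47 × 2.3×10⁻⁴ = 0.028106 m
Layer 5: 0.48 × 1.2×10⁻⁴ × 560 = 0.032256 m
Δh = 0.04030 + 0.15180 + 0.086832 + 0.028106 + 0.032256 = 0.339294 m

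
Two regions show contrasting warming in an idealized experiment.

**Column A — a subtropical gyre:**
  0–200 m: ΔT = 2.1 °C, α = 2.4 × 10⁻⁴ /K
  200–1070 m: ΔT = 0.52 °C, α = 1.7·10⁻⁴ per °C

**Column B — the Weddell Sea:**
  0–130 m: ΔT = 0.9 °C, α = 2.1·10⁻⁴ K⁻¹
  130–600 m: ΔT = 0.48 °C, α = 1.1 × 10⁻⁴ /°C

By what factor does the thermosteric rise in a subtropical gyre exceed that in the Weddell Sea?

A Layer 1: 2.4×10⁻⁴ × 200 × 2.1 = 0.10080 m
A 200–1070 m: 0.52 × 870 × 1.7×10⁻⁴ = 0.076908 m
A total: 0.177708 m
B Layer 1: 0.9 × 130 × 2.1×10⁻⁴ = 0.02457 m
B 130–600 m: 0.48 × 470 × 1.1×10⁻⁴ = 0.024816 m
B total: 0.049386 m
Ratio: 0.177708 / 0.049386 ≈ 3.598

a factor of 3.60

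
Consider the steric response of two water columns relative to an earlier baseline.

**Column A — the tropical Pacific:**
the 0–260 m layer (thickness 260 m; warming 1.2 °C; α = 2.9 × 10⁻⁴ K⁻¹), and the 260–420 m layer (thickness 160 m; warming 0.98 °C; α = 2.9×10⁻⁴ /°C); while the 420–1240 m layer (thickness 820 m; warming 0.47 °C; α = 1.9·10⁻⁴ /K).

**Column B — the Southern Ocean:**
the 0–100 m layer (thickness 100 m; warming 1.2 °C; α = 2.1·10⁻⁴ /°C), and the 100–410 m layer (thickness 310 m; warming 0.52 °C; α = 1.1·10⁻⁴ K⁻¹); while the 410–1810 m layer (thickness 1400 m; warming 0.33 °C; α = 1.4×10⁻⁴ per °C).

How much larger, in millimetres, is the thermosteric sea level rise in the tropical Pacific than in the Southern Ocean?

A 1.2 × 260 × 2.9×10⁻⁴ = 0.09048 m
A 160 × 2.9×10⁻⁴ × 0.98 = 0.045472 m
A 1.9×10⁻⁴ × 0.47 × 820 = 0.073226 m
A total: 0.209178 m
B 100 × 1.2 × 2.1×10⁻⁴ = 0.02520 m
B 310 × 1.1×10⁻⁴ × 0.52 = 0.017732 m
B Layer 3: 1.4×10⁻⁴ × 1400 × 0.33 = 0.06468 m
B total: 0.107612 m
Difference: 0.209178 − 0.107612 = 0.101566 m

102 mm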